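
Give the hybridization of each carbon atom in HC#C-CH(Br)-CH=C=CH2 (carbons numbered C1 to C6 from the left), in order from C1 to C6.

C1 sp, C2 sp, C3 sp3, C4 sp2, C5 sp, C6 sp2

C1: 2 σ bonds, plus two π bonds; 2 regions of electron density → sp.
C2 has 2 σ bonds, plus two π bonds: steric number 2 → sp.
C3 has 4 σ bonds: steric number 4 → sp3.
C4 carries 3 σ bonds, plus one π bond, giving a steric number of 3, so it is sp2.
C5: 2 σ bonds, plus two π bonds; 2 regions of electron density → sp.
C6: 3 σ bonds, plus one π bond — 3 electron domains, sp2.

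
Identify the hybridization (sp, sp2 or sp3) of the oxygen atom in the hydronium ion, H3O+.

sp3

Three σ bonds + one lone pair = steric number 4 → sp3.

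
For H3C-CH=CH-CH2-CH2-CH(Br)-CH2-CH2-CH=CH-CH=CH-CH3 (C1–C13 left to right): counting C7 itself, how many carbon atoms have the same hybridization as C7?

C7 is sp3 (only σ bonds).
C1: sp3 ✓
C2: sp2
C3: sp2
C4: sp3 ✓
C5: sp3 ✓
C6: sp3 ✓
C7: sp3 ✓
C8: sp3 ✓
C9: sp2
C10: sp2
C11: sp2
C12: sp2
C13: sp3 ✓
7 carbons are sp3.

7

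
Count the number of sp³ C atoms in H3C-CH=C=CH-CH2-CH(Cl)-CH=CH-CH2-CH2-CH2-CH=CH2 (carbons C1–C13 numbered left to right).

6

C1: sp3 ✓
C2: sp2
C3: sp
C4: sp2
C5: sp3 ✓
C6: sp3 ✓
C7: sp2
C8: sp2
C9: sp3 ✓
C10: sp3 ✓
C11: sp3 ✓
C12: sp2
C13: sp2
C1, C5, C6, C9, C10, C11 → 6 sp3 carbons.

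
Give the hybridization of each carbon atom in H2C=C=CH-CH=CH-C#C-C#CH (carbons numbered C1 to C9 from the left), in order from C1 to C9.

C1 sp2, C2 sp, C3 sp2, C4 sp2, C5 sp2, C6 sp, C7 sp, C8 sp, C9 sp

C1: 3 σ bonds, plus one π bond; 3 regions of electron density → sp2.
C2: 2 σ bonds, plus two π bonds — 2 electron domains, sp.
C3: 3 σ bonds, plus one π bond — 3 electron domains, sp2.
C4 (3 σ bonds, plus one π bond) has steric number 3: sp2.
C5: 3 σ bonds, plus one π bond — 3 electron domains, sp2.
C6 — 2 σ bonds, plus two π bonds. Steric number 2, so sp.
C7 (2 σ bonds, plus two π bonds) has steric number 2: sp.
C8: 2 σ bonds, plus two π bonds — 2 electron domains, sp.
C9 — 2 σ bonds, plus two π bonds. Steric number 2, so sp.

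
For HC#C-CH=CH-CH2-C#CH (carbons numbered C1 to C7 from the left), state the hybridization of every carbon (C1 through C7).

C1 sp, C2 sp, C3 sp2, C4 sp2, C5 sp3, C6 sp, C7 sp

C1: 2 σ bonds, plus two π bonds; 2 regions of electron density → sp.
C2 has 2 σ bonds, plus two π bonds: steric number 2 → sp.
C3 carries 3 σ bonds, plus one π bond, giving a steric number of 3, so it is sp2.
C4 has 3 σ bonds, plus one π bond: steric number 3 → sp2.
C5 has 4 σ bonds: steric number 4 → sp3.
C6 — 2 σ bonds, plus two π bonds. Steric number 2, so sp.
C7 has 2 σ bonds, plus two π bonds: steric number 2 → sp.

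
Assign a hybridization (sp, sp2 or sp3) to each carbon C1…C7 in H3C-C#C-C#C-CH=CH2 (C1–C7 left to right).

C1: 4 σ bonds; 4 regions of electron density → sp3.
C2 (2 σ bonds, plus two π bonds) has steric number 2: sp.
C3 carries 2 σ bonds, plus two π bonds, giving a steric number of 2, so it is sp.
C4 is sp: 2 σ bonds, plus two π bonds, 2 electron-density regions.
C5 has 2 σ bonds, plus two π bonds: steric number 2 → sp.
C6 (3 σ bonds, plus one π bond) has steric number 3: sp2.
C7 has 3 σ bonds, plus one π bond: steric number 3 → sp2.

C1 sp3, C2 sp, C3 sp, C4 sp, C5 sp, C6 sp2, C7 sp2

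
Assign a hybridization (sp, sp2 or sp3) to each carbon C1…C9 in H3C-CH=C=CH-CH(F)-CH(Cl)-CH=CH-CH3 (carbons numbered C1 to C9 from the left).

C1: 4 σ bonds — 4 electron domains, sp3.
C2 — 3 σ bonds, plus one π bond. Steric number 3, so sp2.
C3 is sp: 2 σ bonds, plus two π bonds, 2 electron-density regions.
C4 has 3 σ bonds, plus one π bond: steric number 3 → sp2.
C5 is sp3: 4 σ bonds, 4 electron-density regions.
C6 is sp3: 4 σ bonds, 4 electron-density regions.
C7: 3 σ bonds, plus one π bond; 3 regions of electron density → sp2.
C8: 3 σ bonds, plus one π bond — 3 electron domains, sp2.
C9 carries 4 σ bonds, giving a steric number of 4, so it is sp3.

C1 sp3, C2 sp2, C3 sp, C4 sp2, C5 sp3, C6 sp3, C7 sp2, C8 sp2, C9 sp3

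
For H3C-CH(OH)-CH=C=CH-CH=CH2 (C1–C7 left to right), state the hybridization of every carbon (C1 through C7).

C1: 4 σ bonds — 4 electron domains, sp3.
C2 has 4 σ bonds: steric number 4 → sp3.
C3 (3 σ bonds, plus one π bond) has steric number 3: sp2.
C4 — 2 σ bonds, plus two π bonds. Steric number 2, so sp.
C5 — 3 σ bonds, plus one π bond. Steric number 3, so sp2.
C6: 3 σ bonds, plus one π bond — 3 electron domains, sp2.
C7: 3 σ bonds, plus one π bond; 3 regions of electron density → sp2.

C1 sp3, C2 sp3, C3 sp2, C4 sp, C5 sp2, C6 sp2, C7 sp2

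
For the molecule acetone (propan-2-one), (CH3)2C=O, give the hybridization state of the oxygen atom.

sp²

One σ bond + two lone pairs = steric number 3 → sp2.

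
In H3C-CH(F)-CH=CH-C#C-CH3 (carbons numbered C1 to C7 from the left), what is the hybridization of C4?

sp²

C4 is sp2: 3 σ bonds, plus one π bond, 3 electron-density regions.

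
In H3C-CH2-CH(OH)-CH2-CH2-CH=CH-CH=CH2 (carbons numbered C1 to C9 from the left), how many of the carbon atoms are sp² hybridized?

C1: sp3
C2: sp3
C3: sp3
C4: sp3
C5: sp3
C6: sp2 ✓
C7: sp2 ✓
C8: sp2 ✓
C9: sp2 ✓
C6, C7, C8, C9 → 4 sp2 carbons.

4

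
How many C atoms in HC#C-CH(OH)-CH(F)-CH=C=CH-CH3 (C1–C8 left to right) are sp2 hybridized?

2

C1: sp
C2: sp
C3: sp3
C4: sp3
C5: sp2 ✓
C6: sp
C7: sp2 ✓
C8: sp3
C5, C7 → 2 sp2 carbons.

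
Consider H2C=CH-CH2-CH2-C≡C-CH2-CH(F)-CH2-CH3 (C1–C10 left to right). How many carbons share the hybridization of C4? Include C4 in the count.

6

C4 is sp3 (only σ bonds).
C1: sp2
C2: sp2
C3: sp3 ✓
C4: sp3 ✓
C5: sp
C6: sp
C7: sp3 ✓
C8: sp3 ✓
C9: sp3 ✓
C10: sp3 ✓
6 carbons are sp3.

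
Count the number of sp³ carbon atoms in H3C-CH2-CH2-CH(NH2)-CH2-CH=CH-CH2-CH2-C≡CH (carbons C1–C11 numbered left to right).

7

C1: sp3 ✓
C2: sp3 ✓
C3: sp3 ✓
C4: sp3 ✓
C5: sp3 ✓
C6: sp2
C7: sp2
C8: sp3 ✓
C9: sp3 ✓
C10: sp
C11: sp
C1, C2, C3, C4, C5, C8, C9 → 7 sp3 carbons.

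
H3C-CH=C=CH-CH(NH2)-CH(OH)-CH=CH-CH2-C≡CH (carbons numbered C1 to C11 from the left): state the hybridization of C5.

sp³

C5: 4 σ bonds; 4 regions of electron density → sp3.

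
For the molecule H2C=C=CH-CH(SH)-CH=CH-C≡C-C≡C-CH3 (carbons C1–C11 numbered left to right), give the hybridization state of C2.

sp

C2 has 2 σ bonds, plus two π bonds: steric number 2 → sp.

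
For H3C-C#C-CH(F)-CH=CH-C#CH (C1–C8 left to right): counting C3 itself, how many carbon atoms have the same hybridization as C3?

C3 is sp (two π bonds).
C1: sp3
C2: sp ✓
C3: sp ✓
C4: sp3
C5: sp2
C6: sp2
C7: sp ✓
C8: sp ✓
4 carbons are sp.

4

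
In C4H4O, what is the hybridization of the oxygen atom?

One O lone pair is in the aromatic π system (p orbital), the other is in an sp2 hybrid in the ring plane; O has two σ bonds + one in-plane lone pair → sp2.

sp²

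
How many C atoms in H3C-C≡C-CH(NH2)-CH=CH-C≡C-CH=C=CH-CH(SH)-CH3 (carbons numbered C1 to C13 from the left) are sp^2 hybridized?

4

C1: sp3
C2: sp
C3: sp
C4: sp3
C5: sp2 ✓
C6: sp2 ✓
C7: sp
C8: sp
C9: sp2 ✓
C10: sp
C11: sp2 ✓
C12: sp3
C13: sp3
C5, C6, C9, C11 → 4 sp2 carbons.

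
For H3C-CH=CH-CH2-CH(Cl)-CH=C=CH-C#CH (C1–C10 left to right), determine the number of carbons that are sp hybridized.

3

C1: sp3
C2: sp2
C3: sp2
C4: sp3
C5: sp3
C6: sp2
C7: sp ✓
C8: sp2
C9: sp ✓
C10: sp ✓
C7, C9, C10 → 3 sp carbons.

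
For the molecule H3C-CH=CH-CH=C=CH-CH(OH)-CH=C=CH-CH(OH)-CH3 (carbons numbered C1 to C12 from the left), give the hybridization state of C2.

sp²

C2 is sp2: 3 σ bonds, plus one π bond, 3 electron-density regions.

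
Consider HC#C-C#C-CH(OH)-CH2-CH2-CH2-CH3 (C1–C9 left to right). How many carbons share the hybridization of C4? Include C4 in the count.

4

C4 is sp (two π bonds).
C1: sp ✓
C2: sp ✓
C3: sp ✓
C4: sp ✓
C5: sp3
C6: sp3
C7: sp3
C8: sp3
C9: sp3
4 carbons are sp.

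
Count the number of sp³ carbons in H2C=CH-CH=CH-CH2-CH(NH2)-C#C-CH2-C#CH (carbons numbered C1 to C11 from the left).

C1: sp2
C2: sp2
C3: sp2
C4: sp2
C5: sp3 ✓
C6: sp3 ✓
C7: sp
C8: sp
C9: sp3 ✓
C10: sp
C11: sp
C5, C6, C9 → 3 sp3 carbons.

3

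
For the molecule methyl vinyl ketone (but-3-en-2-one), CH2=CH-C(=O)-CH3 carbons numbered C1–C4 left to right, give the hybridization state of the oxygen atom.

The oxygen atom: 1 σ bond and 2 lone pairs, plus one π bond; 3 regions of electron density → sp2.

sp2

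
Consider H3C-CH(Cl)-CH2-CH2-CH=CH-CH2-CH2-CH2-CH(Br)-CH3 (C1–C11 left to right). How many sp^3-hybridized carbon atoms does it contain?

9

C1: sp3 ✓
C2: sp3 ✓
C3: sp3 ✓
C4: sp3 ✓
C5: sp2
C6: sp2
C7: sp3 ✓
C8: sp3 ✓
C9: sp3 ✓
C10: sp3 ✓
C11: sp3 ✓
C1, C2, C3, C4, C7, C8, C9, C10, C11 → 9 sp3 carbons.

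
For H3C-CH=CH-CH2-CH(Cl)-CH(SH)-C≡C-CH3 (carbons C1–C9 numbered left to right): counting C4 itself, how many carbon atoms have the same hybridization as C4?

5

C4 is sp3 (only σ bonds).
C1: sp3 ✓
C2: sp2
C3: sp2
C4: sp3 ✓
C5: sp3 ✓
C6: sp3 ✓
C7: sp
C8: sp
C9: sp3 ✓
5 carbons are sp3.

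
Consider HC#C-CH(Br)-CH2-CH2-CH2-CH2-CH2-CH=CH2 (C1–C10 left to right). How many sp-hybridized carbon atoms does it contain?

C1: sp ✓
C2: sp ✓
C3: sp3
C4: sp3
C5: sp3
C6: sp3
C7: sp3
C8: sp3
C9: sp2
C10: sp2
C1, C2 → 2 sp carbons.

2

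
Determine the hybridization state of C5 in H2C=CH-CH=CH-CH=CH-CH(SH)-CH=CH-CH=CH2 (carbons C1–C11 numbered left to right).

sp²

C5: 3 σ bonds, plus one π bond — 3 electron domains, sp2.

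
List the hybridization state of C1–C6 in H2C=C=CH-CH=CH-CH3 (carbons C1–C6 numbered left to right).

C1 sp2, C2 sp, C3 sp2, C4 sp2, C5 sp2, C6 sp3

C1: 3 σ bonds, plus one π bond — 3 electron domains, sp2.
C2: 2 σ bonds, plus two π bonds; 2 regions of electron density → sp.
C3: 3 σ bonds, plus one π bond — 3 electron domains, sp2.
C4: 3 σ bonds, plus one π bond — 3 electron domains, sp2.
C5: 3 σ bonds, plus one π bond — 3 electron domains, sp2.
C6: 4 σ bonds — 4 electron domains, sp3.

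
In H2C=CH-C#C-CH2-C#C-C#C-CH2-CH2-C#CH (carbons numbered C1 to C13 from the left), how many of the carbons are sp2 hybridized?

C1: sp2 ✓
C2: sp2 ✓
C3: sp
C4: sp
C5: sp3
C6: sp
C7: sp
C8: sp
C9: sp
C10: sp3
C11: sp3
C12: sp
C13: sp
C1, C2 → 2 sp2 carbons.

2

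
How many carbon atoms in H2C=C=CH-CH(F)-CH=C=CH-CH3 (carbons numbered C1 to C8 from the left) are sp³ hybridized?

2

C1: sp2
C2: sp
C3: sp2
C4: sp3 ✓
C5: sp2
C6: sp
C7: sp2
C8: sp3 ✓
C4, C8 → 2 sp3 carbons.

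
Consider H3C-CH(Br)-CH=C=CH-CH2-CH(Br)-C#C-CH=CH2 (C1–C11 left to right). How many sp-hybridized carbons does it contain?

C1: sp3
C2: sp3
C3: sp2
C4: sp ✓
C5: sp2
C6: sp3
C7: sp3
C8: sp ✓
C9: sp ✓
C10: sp2
C11: sp2
C4, C8, C9 → 3 sp carbons.

3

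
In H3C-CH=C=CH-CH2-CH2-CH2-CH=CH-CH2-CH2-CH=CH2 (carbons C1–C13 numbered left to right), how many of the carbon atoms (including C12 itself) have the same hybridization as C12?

C12 is sp2 (one π bond).
C1: sp3
C2: sp2 ✓
C3: sp
C4: sp2 ✓
C5: sp3
C6: sp3
C7: sp3
C8: sp2 ✓
C9: sp2 ✓
C10: sp3
C11: sp3
C12: sp2 ✓
C13: sp2 ✓
6 carbons are sp2.

6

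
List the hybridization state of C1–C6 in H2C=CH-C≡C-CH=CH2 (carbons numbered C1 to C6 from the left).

C1 — 3 σ bonds, plus one π bond. Steric number 3, so sp2.
C2 — 3 σ bonds, plus one π bond. Steric number 3, so sp2.
C3 — 2 σ bonds, plus two π bonds. Steric number 2, so sp.
C4: 2 σ bonds, plus two π bonds — 2 electron domains, sp.
C5 — 3 σ bonds, plus one π bond. Steric number 3, so sp2.
C6 — 3 σ bonds, plus one π bond. Steric number 3, so sp2.

C1 sp2, C2 sp2, C3 sp, C4 sp, C5 sp2, C6 sp2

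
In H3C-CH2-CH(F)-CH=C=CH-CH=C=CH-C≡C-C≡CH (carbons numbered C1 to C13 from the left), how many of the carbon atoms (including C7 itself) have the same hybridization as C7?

4

C7 is sp2 (one π bond).
C1: sp3
C2: sp3
C3: sp3
C4: sp2 ✓
C5: sp
C6: sp2 ✓
C7: sp2 ✓
C8: sp
C9: sp2 ✓
C10: sp
C11: sp
C12: sp
C13: sp
4 carbons are sp2.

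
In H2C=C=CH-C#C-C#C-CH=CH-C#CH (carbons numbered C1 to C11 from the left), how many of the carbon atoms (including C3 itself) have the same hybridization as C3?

4

C3 is sp2 (one π bond).
C1: sp2 ✓
C2: sp
C3: sp2 ✓
C4: sp
C5: sp
C6: sp
C7: sp
C8: sp2 ✓
C9: sp2 ✓
C10: sp
C11: sp
4 carbons are sp2.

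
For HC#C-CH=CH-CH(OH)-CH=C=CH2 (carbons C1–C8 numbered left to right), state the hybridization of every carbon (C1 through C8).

C1: 2 σ bonds, plus two π bonds; 2 regions of electron density → sp.
C2 is sp: 2 σ bonds, plus two π bonds, 2 electron-density regions.
C3 — 3 σ bonds, plus one π bond. Steric number 3, so sp2.
C4 is sp2: 3 σ bonds, plus one π bond, 3 electron-density regions.
C5 — 4 σ bonds. Steric number 4, so sp3.
C6 (3 σ bonds, plus one π bond) has steric number 3: sp2.
C7 has 2 σ bonds, plus two π bonds: steric number 2 → sp.
C8 carries 3 σ bonds, plus one π bond, giving a steric number of 3, so it is sp2.

C1 sp, C2 sp, C3 sp2, C4 sp2, C5 sp3, C6 sp2, C7 sp, C8 sp2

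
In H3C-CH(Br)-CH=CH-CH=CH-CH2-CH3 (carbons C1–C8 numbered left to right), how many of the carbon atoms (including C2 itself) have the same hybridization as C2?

C2 is sp3 (only σ bonds).
C1: sp3 ✓
C2: sp3 ✓
C3: sp2
C4: sp2
C5: sp2
C6: sp2
C7: sp3 ✓
C8: sp3 ✓
4 carbons are sp3.

4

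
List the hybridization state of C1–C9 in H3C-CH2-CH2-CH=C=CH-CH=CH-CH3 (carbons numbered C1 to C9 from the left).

C1 sp3, C2 sp3, C3 sp3, C4 sp2, C5 sp, C6 sp2, C7 sp2, C8 sp2, C9 sp3

C1: 4 σ bonds — 4 electron domains, sp3.
C2 carries 4 σ bonds, giving a steric number of 4, so it is sp3.
C3 carries 4 σ bonds, giving a steric number of 4, so it is sp3.
C4: 3 σ bonds, plus one π bond; 3 regions of electron density → sp2.
C5 has 2 σ bonds, plus two π bonds: steric number 2 → sp.
C6 — 3 σ bonds, plus one π bond. Steric number 3, so sp2.
C7 — 3 σ bonds, plus one π bond. Steric number 3, so sp2.
C8 carries 3 σ bonds, plus one π bond, giving a steric number of 3, so it is sp2.
C9: 4 σ bonds; 4 regions of electron density → sp3.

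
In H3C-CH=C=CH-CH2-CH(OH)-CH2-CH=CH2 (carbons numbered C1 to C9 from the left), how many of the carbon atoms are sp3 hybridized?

4

C1: sp3 ✓
C2: sp2
C3: sp
C4: sp2
C5: sp3 ✓
C6: sp3 ✓
C7: sp3 ✓
C8: sp2
C9: sp2
C1, C5, C6, C7 → 4 sp3 carbons.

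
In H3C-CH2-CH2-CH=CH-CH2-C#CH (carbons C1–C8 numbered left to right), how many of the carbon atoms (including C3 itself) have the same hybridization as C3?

C3 is sp3 (only σ bonds).
C1: sp3 ✓
C2: sp3 ✓
C3: sp3 ✓
C4: sp2
C5: sp2
C6: sp3 ✓
C7: sp
C8: sp
4 carbons are sp3.

4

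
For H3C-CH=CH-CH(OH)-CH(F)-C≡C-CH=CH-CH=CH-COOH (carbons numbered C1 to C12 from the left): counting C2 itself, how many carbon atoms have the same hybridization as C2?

C2 is sp2 (one π bond).
C1: sp3
C2: sp2 ✓
C3: sp2 ✓
C4: sp3
C5: sp3
C6: sp
C7: sp
C8: sp2 ✓
C9: sp2 ✓
C10: sp2 ✓
C11: sp2 ✓
C12: sp2 ✓
7 carbons are sp2.

7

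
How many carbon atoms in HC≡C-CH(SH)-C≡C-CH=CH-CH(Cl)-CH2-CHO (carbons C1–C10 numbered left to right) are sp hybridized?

4

C1: sp ✓
C2: sp ✓
C3: sp3
C4: sp ✓
C5: sp ✓
C6: sp2
C7: sp2
C8: sp3
C9: sp3
C10: sp2
C1, C2, C4, C5 → 4 sp carbons.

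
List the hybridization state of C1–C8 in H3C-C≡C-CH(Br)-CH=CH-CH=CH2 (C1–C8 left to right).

C1 (4 σ bonds) has steric number 4: sp3.
C2 carries 2 σ bonds, plus two π bonds, giving a steric number of 2, so it is sp.
C3 is sp: 2 σ bonds, plus two π bonds, 2 electron-density regions.
C4 is sp3: 4 σ bonds, 4 electron-density regions.
C5 — 3 σ bonds, plus one π bond. Steric number 3, so sp2.
C6: 3 σ bonds, plus one π bond — 3 electron domains, sp2.
C7 is sp2: 3 σ bonds, plus one π bond, 3 electron-density regions.
C8 carries 3 σ bonds, plus one π bond, giving a steric number of 3, so it is sp2.

C1 sp3, C2 sp, C3 sp, C4 sp3, C5 sp2, C6 sp2, C7 sp2, C8 sp2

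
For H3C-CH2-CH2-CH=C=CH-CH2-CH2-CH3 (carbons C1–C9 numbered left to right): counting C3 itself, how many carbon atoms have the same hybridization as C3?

C3 is sp3 (only σ bonds).
C1: sp3 ✓
C2: sp3 ✓
C3: sp3 ✓
C4: sp2
C5: sp
C6: sp2
C7: sp3 ✓
C8: sp3 ✓
C9: sp3 ✓
6 carbons are sp3.

6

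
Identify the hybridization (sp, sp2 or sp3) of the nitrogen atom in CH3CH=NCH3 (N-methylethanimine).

sp^2

Two σ bonds + one lone pair = steric number 3 → sp2.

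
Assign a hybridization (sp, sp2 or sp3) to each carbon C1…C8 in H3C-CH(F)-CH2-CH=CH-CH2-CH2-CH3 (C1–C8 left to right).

C1 is sp3: 4 σ bonds, 4 electron-density regions.
C2 — 4 σ bonds. Steric number 4, so sp3.
C3 has 4 σ bonds: steric number 4 → sp3.
C4: 3 σ bonds, plus one π bond; 3 regions of electron density → sp2.
C5 (3 σ bonds, plus one π bond) has steric number 3: sp2.
C6: 4 σ bonds — 4 electron domains, sp3.
C7: 4 σ bonds — 4 electron domains, sp3.
C8 is sp3: 4 σ bonds, 4 electron-density regions.

C1 sp3, C2 sp3, C3 sp3, C4 sp2, C5 sp2, C6 sp3, C7 sp3, C8 sp3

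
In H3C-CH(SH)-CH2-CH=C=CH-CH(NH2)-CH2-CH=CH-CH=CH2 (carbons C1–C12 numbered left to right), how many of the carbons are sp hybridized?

1

C1: sp3
C2: sp3
C3: sp3
C4: sp2
C5: sp ✓
C6: sp2
C7: sp3
C8: sp3
C9: sp2
C10: sp2
C11: sp2
C12: sp2
C5 → 1 sp carbon.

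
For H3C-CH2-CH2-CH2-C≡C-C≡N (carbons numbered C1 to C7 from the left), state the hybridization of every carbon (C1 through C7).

C1 is sp3: 4 σ bonds, 4 electron-density regions.
C2 has 4 σ bonds: steric number 4 → sp3.
C3 (4 σ bonds) has steric number 4: sp3.
C4: 4 σ bonds — 4 electron domains, sp3.
C5 has 2 σ bonds, plus two π bonds: steric number 2 → sp.
C6 has 2 σ bonds, plus two π bonds: steric number 2 → sp.
C7 (2 σ bonds, plus two π bonds) has steric number 2: sp.

C1 sp3, C2 sp3, C3 sp3, C4 sp3, C5 sp, C6 sp, C7 sp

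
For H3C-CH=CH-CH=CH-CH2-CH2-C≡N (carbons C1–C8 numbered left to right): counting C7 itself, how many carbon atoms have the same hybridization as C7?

3

C7 is sp3 (only σ bonds).
C1: sp3 ✓
C2: sp2
C3: sp2
C4: sp2
C5: sp2
C6: sp3 ✓
C7: sp3 ✓
C8: sp
3 carbons are sp3.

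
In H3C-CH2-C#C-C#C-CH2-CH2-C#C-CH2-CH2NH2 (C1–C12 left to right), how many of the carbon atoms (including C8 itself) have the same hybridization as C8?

6

C8 is sp3 (only σ bonds).
C1: sp3 ✓
C2: sp3 ✓
C3: sp
C4: sp
C5: sp
C6: sp
C7: sp3 ✓
C8: sp3 ✓
C9: sp
C10: sp
C11: sp3 ✓
C12: sp3 ✓
6 carbons are sp3.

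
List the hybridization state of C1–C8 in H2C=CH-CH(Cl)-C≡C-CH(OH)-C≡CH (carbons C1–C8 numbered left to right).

C1: 3 σ bonds, plus one π bond — 3 electron domains, sp2.
C2: 3 σ bonds, plus one π bond; 3 regions of electron density → sp2.
C3: 4 σ bonds; 4 regions of electron density → sp3.
C4 (2 σ bonds, plus two π bonds) has steric number 2: sp.
C5: 2 σ bonds, plus two π bonds; 2 regions of electron density → sp.
C6: 4 σ bonds — 4 electron domains, sp3.
C7 carries 2 σ bonds, plus two π bonds, giving a steric number of 2, so it is sp.
C8: 2 σ bonds, plus two π bonds — 2 electron domains, sp.

C1 sp2, C2 sp2, C3 sp3, C4 sp, C5 sp, C6 sp3, C7 sp, C8 sp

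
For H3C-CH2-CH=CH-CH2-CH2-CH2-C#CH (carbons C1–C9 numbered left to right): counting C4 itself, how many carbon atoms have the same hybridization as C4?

C4 is sp2 (one π bond).
C1: sp3
C2: sp3
C3: sp2 ✓
C4: sp2 ✓
C5: sp3
C6: sp3
C7: sp3
C8: sp
C9: sp
2 carbons are sp2.

2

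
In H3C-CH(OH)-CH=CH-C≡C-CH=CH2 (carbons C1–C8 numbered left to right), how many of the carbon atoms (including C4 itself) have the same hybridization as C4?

C4 is sp2 (one π bond).
C1: sp3
C2: sp3
C3: sp2 ✓
C4: sp2 ✓
C5: sp
C6: sp
C7: sp2 ✓
C8: sp2 ✓
4 carbons are sp2.

4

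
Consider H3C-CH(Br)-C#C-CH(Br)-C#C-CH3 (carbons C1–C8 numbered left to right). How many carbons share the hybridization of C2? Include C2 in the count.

C2 is sp3 (only σ bonds).
C1: sp3 ✓
C2: sp3 ✓
C3: sp
C4: sp
C5: sp3 ✓
C6: sp
C7: sp
C8: sp3 ✓
4 carbons are sp3.

4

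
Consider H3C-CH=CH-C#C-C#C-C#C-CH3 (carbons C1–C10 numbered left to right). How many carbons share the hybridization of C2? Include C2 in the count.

2

C2 is sp2 (one π bond).
C1: sp3
C2: sp2 ✓
C3: sp2 ✓
C4: sp
C5: sp
C6: sp
C7: sp
C8: sp
C9: sp
C10: sp3
2 carbons are sp2.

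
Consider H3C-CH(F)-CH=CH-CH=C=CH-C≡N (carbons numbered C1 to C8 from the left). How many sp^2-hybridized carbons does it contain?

4

C1: sp3
C2: sp3
C3: sp2 ✓
C4: sp2 ✓
C5: sp2 ✓
C6: sp
C7: sp2 ✓
C8: sp
C3, C4, C5, C7 → 4 sp2 carbons.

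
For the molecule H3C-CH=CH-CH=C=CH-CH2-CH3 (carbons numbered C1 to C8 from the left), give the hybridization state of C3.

sp²

C3 (3 σ bonds, plus one π bond) has steric number 3: sp2.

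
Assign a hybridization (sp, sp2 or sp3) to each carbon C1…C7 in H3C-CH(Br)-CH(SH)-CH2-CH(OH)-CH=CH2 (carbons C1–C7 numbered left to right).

C1 is sp3: 4 σ bonds, 4 electron-density regions.
C2 has 4 σ bonds: steric number 4 → sp3.
C3 is sp3: 4 σ bonds, 4 electron-density regions.
C4 — 4 σ bonds. Steric number 4, so sp3.
C5 (4 σ bonds) has steric number 4: sp3.
C6: 3 σ bonds, plus one π bond; 3 regions of electron density → sp2.
C7: 3 σ bonds, plus one π bond — 3 electron domains, sp2.

C1 sp3, C2 sp3, C3 sp3, C4 sp3, C5 sp3, C6 sp2, C7 sp2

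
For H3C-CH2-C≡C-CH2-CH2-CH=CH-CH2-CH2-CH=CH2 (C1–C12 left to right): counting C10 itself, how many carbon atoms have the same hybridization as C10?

6

C10 is sp3 (only σ bonds).
C1: sp3 ✓
C2: sp3 ✓
C3: sp
C4: sp
C5: sp3 ✓
C6: sp3 ✓
C7: sp2
C8: sp2
C9: sp3 ✓
C10: sp3 ✓
C11: sp2
C12: sp2
6 carbons are sp3.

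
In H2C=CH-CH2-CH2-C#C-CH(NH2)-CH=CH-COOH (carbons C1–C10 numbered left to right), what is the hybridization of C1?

sp2

C1: 3 σ bonds, plus one π bond — 3 electron domains, sp2.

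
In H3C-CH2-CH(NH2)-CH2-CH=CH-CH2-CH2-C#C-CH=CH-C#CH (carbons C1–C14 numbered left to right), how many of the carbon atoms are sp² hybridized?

C1: sp3
C2: sp3
C3: sp3
C4: sp3
C5: sp2 ✓
C6: sp2 ✓
C7: sp3
C8: sp3
C9: sp
C10: sp
C11: sp2 ✓
C12: sp2 ✓
C13: sp
C14: sp
C5, C6, C11, C12 → 4 sp2 carbons.

4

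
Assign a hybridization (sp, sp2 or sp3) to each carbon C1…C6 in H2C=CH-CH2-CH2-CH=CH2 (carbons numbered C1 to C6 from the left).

C1: 3 σ bonds, plus one π bond — 3 electron domains, sp2.
C2: 3 σ bonds, plus one π bond; 3 regions of electron density → sp2.
C3 has 4 σ bonds: steric number 4 → sp3.
C4: 4 σ bonds — 4 electron domains, sp3.
C5 has 3 σ bonds, plus one π bond: steric number 3 → sp2.
C6 is sp2: 3 σ bonds, plus one π bond, 3 electron-density regions.

C1 sp2, C2 sp2, C3 sp3, C4 sp3, C5 sp2, C6 sp2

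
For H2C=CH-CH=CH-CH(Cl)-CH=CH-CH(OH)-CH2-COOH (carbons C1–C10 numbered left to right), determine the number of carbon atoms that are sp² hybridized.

C1: sp2 ✓
C2: sp2 ✓
C3: sp2 ✓
C4: sp2 ✓
C5: sp3
C6: sp2 ✓
C7: sp2 ✓
C8: sp3
C9: sp3
C10: sp2 ✓
C1, C2, C3, C4, C6, C7, C10 → 7 sp2 carbons.

7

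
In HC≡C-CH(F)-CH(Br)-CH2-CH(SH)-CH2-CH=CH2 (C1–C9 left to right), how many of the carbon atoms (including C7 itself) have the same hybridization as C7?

C7 is sp3 (only σ bonds).
C1: sp
C2: sp
C3: sp3 ✓
C4: sp3 ✓
C5: sp3 ✓
C6: sp3 ✓
C7: sp3 ✓
C8: sp2
C9: sp2
5 carbons are sp3.

5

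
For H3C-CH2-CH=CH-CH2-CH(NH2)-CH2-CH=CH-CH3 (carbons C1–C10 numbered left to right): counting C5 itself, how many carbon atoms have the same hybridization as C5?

C5 is sp3 (only σ bonds).
C1: sp3 ✓
C2: sp3 ✓
C3: sp2
C4: sp2
C5: sp3 ✓
C6: sp3 ✓
C7: sp3 ✓
C8: sp2
C9: sp2
C10: sp3 ✓
6 carbons are sp3.

6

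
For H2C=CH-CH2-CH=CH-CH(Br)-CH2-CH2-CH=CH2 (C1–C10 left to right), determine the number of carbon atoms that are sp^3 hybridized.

4

C1: sp2
C2: sp2
C3: sp3 ✓
C4: sp2
C5: sp2
C6: sp3 ✓
C7: sp3 ✓
C8: sp3 ✓
C9: sp2
C10: sp2
C3, C6, C7, C8 → 4 sp3 carbons.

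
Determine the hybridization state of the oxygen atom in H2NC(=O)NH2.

sp^2

The oxygen atom carries 1 σ bond and 2 lone pairs, plus one π bond, giving a steric number of 3, so it is sp2.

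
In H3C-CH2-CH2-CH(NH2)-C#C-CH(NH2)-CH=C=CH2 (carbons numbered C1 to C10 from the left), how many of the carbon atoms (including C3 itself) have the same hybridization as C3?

C3 is sp3 (only σ bonds).
C1: sp3 ✓
C2: sp3 ✓
C3: sp3 ✓
C4: sp3 ✓
C5: sp
C6: sp
C7: sp3 ✓
C8: sp2
C9: sp
C10: sp2
5 carbons are sp3.

5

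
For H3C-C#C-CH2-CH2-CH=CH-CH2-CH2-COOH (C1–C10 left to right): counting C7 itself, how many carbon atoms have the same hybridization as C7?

C7 is sp2 (one π bond).
C1: sp3
C2: sp
C3: sp
C4: sp3
C5: sp3
C6: sp2 ✓
C7: sp2 ✓
C8: sp3
C9: sp3
C10: sp2 ✓
3 carbons are sp2.

3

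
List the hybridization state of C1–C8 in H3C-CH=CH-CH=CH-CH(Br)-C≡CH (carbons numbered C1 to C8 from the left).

C1: 4 σ bonds — 4 electron domains, sp3.
C2: 3 σ bonds, plus one π bond — 3 electron domains, sp2.
C3: 3 σ bonds, plus one π bond — 3 electron domains, sp2.
C4 carries 3 σ bonds, plus one π bond, giving a steric number of 3, so it is sp2.
C5 is sp2: 3 σ bonds, plus one π bond, 3 electron-density regions.
C6 (4 σ bonds) has steric number 4: sp3.
C7 has 2 σ bonds, plus two π bonds: steric number 2 → sp.
C8: 2 σ bonds, plus two π bonds; 2 regions of electron density → sp.

C1 sp3, C2 sp2, C3 sp2, C4 sp2, C5 sp2, C6 sp3, C7 sp, C8 sp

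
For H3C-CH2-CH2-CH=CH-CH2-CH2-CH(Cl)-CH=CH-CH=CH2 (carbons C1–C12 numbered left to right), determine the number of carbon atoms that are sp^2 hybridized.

6

C1: sp3
C2: sp3
C3: sp3
C4: sp2 ✓
C5: sp2 ✓
C6: sp3
C7: sp3
C8: sp3
C9: sp2 ✓
C10: sp2 ✓
C11: sp2 ✓
C12: sp2 ✓
C4, C5, C9, C10, C11, C12 → 6 sp2 carbons.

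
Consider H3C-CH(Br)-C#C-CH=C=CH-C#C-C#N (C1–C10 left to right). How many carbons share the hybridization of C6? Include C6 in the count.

6

C6 is sp (two π bonds).
C1: sp3
C2: sp3
C3: sp ✓
C4: sp ✓
C5: sp2
C6: sp ✓
C7: sp2
C8: sp ✓
C9: sp ✓
C10: sp ✓
6 carbons are sp.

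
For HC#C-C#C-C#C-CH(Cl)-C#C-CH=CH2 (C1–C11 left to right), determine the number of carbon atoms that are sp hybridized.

8

C1: sp ✓
C2: sp ✓
C3: sp ✓
C4: sp ✓
C5: sp ✓
C6: sp ✓
C7: sp3
C8: sp ✓
C9: sp ✓
C10: sp2
C11: sp2
C1, C2, C3, C4, C5, C6, C8, C9 → 8 sp carbons.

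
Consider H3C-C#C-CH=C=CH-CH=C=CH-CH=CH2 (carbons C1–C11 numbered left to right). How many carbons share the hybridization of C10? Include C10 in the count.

C10 is sp2 (one π bond).
C1: sp3
C2: sp
C3: sp
C4: sp2 ✓
C5: sp
C6: sp2 ✓
C7: sp2 ✓
C8: sp
C9: sp2 ✓
C10: sp2 ✓
C11: sp2 ✓
6 carbons are sp2.

6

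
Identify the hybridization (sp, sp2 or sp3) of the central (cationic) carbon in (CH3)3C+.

sp2

Three σ bonds and an empty p orbital; no lone pair → steric number 3 → sp2 and planar.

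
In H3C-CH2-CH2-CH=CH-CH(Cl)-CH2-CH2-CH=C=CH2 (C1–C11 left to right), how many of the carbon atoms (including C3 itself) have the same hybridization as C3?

C3 is sp3 (only σ bonds).
C1: sp3 ✓
C2: sp3 ✓
C3: sp3 ✓
C4: sp2
C5: sp2
C6: sp3 ✓
C7: sp3 ✓
C8: sp3 ✓
C9: sp2
C10: sp
C11: sp2
6 carbons are sp3.

6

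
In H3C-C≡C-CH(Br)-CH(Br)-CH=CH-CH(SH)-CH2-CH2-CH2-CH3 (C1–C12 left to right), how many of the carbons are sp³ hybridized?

C1: sp3 ✓
C2: sp
C3: sp
C4: sp3 ✓
C5: sp3 ✓
C6: sp2
C7: sp2
C8: sp3 ✓
C9: sp3 ✓
C10: sp3 ✓
C11: sp3 ✓
C12: sp3 ✓
C1, C4, C5, C8, C9, C10, C11, C12 → 8 sp3 carbons.

8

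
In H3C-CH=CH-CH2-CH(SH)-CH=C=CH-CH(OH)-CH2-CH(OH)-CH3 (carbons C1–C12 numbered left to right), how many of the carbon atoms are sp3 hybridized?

7

C1: sp3 ✓
C2: sp2
C3: sp2
C4: sp3 ✓
C5: sp3 ✓
C6: sp2
C7: sp
C8: sp2
C9: sp3 ✓
C10: sp3 ✓
C11: sp3 ✓
C12: sp3 ✓
C1, C4, C5, C9, C10, C11, C12 → 7 sp3 carbons.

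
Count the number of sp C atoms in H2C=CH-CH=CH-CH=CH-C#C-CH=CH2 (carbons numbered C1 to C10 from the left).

C1: sp2
C2: sp2
C3: sp2
C4: sp2
C5: sp2
C6: sp2
C7: sp ✓
C8: sp ✓
C9: sp2
C10: sp2
C7, C8 → 2 sp carbons.

2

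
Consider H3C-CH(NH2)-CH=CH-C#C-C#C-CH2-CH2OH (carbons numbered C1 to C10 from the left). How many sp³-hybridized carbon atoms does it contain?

4

C1: sp3 ✓
C2: sp3 ✓
C3: sp2
C4: sp2
C5: sp
C6: sp
C7: sp
C8: sp
C9: sp3 ✓
C10: sp3 ✓
C1, C2, C9, C10 → 4 sp3 carbons.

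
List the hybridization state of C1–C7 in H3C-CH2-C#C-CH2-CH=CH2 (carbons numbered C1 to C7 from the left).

C1 sp3, C2 sp3, C3 sp, C4 sp, C5 sp3, C6 sp2, C7 sp2

C1 — 4 σ bonds. Steric number 4, so sp3.
C2 — 4 σ bonds. Steric number 4, so sp3.
C3 — 2 σ bonds, plus two π bonds. Steric number 2, so sp.
C4 carries 2 σ bonds, plus two π bonds, giving a steric number of 2, so it is sp.
C5 (4 σ bonds) has steric number 4: sp3.
C6 carries 3 σ bonds, plus one π bond, giving a steric number of 3, so it is sp2.
C7: 3 σ bonds, plus one π bond — 3 electron domains, sp2.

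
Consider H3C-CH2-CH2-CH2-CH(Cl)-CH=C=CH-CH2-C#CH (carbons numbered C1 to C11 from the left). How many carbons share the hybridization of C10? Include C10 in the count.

3

C10 is sp (two π bonds).
C1: sp3
C2: sp3
C3: sp3
C4: sp3
C5: sp3
C6: sp2
C7: sp ✓
C8: sp2
C9: sp3
C10: sp ✓
C11: sp ✓
3 carbons are sp.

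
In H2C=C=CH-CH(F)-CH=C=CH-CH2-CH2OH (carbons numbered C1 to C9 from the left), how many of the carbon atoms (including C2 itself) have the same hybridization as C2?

C2 is sp (two π bonds).
C1: sp2
C2: sp ✓
C3: sp2
C4: sp3
C5: sp2
C6: sp ✓
C7: sp2
C8: sp3
C9: sp3
2 carbons are sp.

2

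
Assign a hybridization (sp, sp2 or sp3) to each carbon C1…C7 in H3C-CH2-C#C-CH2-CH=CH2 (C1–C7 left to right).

C1 sp3, C2 sp3, C3 sp, C4 sp, C5 sp3, C6 sp2, C7 sp2

C1 (4 σ bonds) has steric number 4: sp3.
C2 (4 σ bonds) has steric number 4: sp3.
C3: 2 σ bonds, plus two π bonds; 2 regions of electron density → sp.
C4 carries 2 σ bonds, plus two π bonds, giving a steric number of 2, so it is sp.
C5 is sp3: 4 σ bonds, 4 electron-density regions.
C6 carries 3 σ bonds, plus one π bond, giving a steric number of 3, so it is sp2.
C7 (3 σ bonds, plus one π bond) has steric number 3: sp2.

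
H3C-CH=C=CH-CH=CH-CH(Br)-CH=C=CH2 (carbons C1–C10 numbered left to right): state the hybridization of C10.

C10 has 3 σ bonds, plus one π bond: steric number 3 → sp2.

sp2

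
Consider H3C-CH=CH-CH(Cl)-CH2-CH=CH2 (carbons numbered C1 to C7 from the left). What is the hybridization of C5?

sp³

C5: 4 σ bonds — 4 electron domains, sp3.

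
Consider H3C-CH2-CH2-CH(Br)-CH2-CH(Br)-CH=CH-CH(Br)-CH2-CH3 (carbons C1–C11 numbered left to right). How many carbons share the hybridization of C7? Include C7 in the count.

C7 is sp2 (one π bond).
C1: sp3
C2: sp3
C3: sp3
C4: sp3
C5: sp3
C6: sp3
C7: sp2 ✓
C8: sp2 ✓
C9: sp3
C10: sp3
C11: sp3
2 carbons are sp2.

2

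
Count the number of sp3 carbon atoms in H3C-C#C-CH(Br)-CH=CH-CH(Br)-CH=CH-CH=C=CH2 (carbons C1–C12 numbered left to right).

3

C1: sp3 ✓
C2: sp
C3: sp
C4: sp3 ✓
C5: sp2
C6: sp2
C7: sp3 ✓
C8: sp2
C9: sp2
C10: sp2
C11: sp
C12: sp2
C1, C4, C7 → 3 sp3 carbons.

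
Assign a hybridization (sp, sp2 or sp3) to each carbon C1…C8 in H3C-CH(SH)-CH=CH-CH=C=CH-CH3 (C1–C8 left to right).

C1 sp3, C2 sp3, C3 sp2, C4 sp2, C5 sp2, C6 sp, C7 sp2, C8 sp3

C1 is sp3: 4 σ bonds, 4 electron-density regions.
C2 — 4 σ bonds. Steric number 4, so sp3.
C3 carries 3 σ bonds, plus one π bond, giving a steric number of 3, so it is sp2.
C4 — 3 σ bonds, plus one π bond. Steric number 3, so sp2.
C5 (3 σ bonds, plus one π bond) has steric number 3: sp2.
C6 is sp: 2 σ bonds, plus two π bonds, 2 electron-density regions.
C7 (3 σ bonds, plus one π bond) has steric number 3: sp2.
C8 carries 4 σ bonds, giving a steric number of 4, so it is sp3.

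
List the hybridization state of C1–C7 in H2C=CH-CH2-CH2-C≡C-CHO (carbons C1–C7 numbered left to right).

C1 sp2, C2 sp2, C3 sp3, C4 sp3, C5 sp, C6 sp, C7 sp2

C1: 3 σ bonds, plus one π bond — 3 electron domains, sp2.
C2 — 3 σ bonds, plus one π bond. Steric number 3, so sp2.
C3 (4 σ bonds) has steric number 4: sp3.
C4 carries 4 σ bonds, giving a steric number of 4, so it is sp3.
C5 has 2 σ bonds, plus two π bonds: steric number 2 → sp.
C6 (2 σ bonds, plus two π bonds) has steric number 2: sp.
C7 carries 3 σ bonds, plus one π bond, giving a steric number of 3, so it is sp2.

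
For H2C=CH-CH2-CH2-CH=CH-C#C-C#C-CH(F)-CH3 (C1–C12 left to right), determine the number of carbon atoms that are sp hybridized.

C1: sp2
C2: sp2
C3: sp3
C4: sp3
C5: sp2
C6: sp2
C7: sp ✓
C8: sp ✓
C9: sp ✓
C10: sp ✓
C11: sp3
C12: sp3
C7, C8, C9, C10 → 4 sp carbons.

4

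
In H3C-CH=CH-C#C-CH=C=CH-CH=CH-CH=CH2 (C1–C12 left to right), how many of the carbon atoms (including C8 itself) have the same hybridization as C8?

C8 is sp2 (one π bond).
C1: sp3
C2: sp2 ✓
C3: sp2 ✓
C4: sp
C5: sp
C6: sp2 ✓
C7: sp
C8: sp2 ✓
C9: sp2 ✓
C10: sp2 ✓
C11: sp2 ✓
C12: sp2 ✓
8 carbons are sp2.

8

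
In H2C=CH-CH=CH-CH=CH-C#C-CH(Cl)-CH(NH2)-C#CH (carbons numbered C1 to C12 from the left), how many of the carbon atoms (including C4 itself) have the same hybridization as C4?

6

C4 is sp2 (one π bond).
C1: sp2 ✓
C2: sp2 ✓
C3: sp2 ✓
C4: sp2 ✓
C5: sp2 ✓
C6: sp2 ✓
C7: sp
C8: sp
C9: sp3
C10: sp3
C11: sp
C12: sp
6 carbons are sp2.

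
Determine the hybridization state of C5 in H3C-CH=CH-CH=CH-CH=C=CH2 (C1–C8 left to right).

C5 — 3 σ bonds, plus one π bond. Steric number 3, so sp2.

sp2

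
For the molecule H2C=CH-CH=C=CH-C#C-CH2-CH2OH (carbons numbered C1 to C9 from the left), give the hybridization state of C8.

sp3

C8 is sp3: 4 σ bonds, 4 electron-density regions.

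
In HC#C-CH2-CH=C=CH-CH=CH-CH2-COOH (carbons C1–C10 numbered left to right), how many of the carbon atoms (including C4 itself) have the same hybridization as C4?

C4 is sp2 (one π bond).
C1: sp
C2: sp
C3: sp3
C4: sp2 ✓
C5: sp
C6: sp2 ✓
C7: sp2 ✓
C8: sp2 ✓
C9: sp3
C10: sp2 ✓
5 carbons are sp2.

5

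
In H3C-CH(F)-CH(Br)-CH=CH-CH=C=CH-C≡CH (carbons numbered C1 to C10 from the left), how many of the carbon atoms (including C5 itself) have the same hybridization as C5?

C5 is sp2 (one π bond).
C1: sp3
C2: sp3
C3: sp3
C4: sp2 ✓
C5: sp2 ✓
C6: sp2 ✓
C7: sp
C8: sp2 ✓
C9: sp
C10: sp
4 carbons are sp2.

4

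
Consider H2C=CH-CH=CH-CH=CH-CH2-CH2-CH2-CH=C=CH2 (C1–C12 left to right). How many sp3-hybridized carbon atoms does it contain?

C1: sp2
C2: sp2
C3: sp2
C4: sp2
C5: sp2
C6: sp2
C7: sp3 ✓
C8: sp3 ✓
C9: sp3 ✓
C10: sp2
C11: sp
C12: sp2
C7, C8, C9 → 3 sp3 carbons.

3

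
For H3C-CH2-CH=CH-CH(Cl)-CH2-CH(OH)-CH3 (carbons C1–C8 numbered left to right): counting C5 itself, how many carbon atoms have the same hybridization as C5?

C5 is sp3 (only σ bonds).
C1: sp3 ✓
C2: sp3 ✓
C3: sp2
C4: sp2
C5: sp3 ✓
C6: sp3 ✓
C7: sp3 ✓
C8: sp3 ✓
6 carbons are sp3.

6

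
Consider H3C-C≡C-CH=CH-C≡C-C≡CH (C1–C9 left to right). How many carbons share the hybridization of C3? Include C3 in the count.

6

C3 is sp (two π bonds).
C1: sp3
C2: sp ✓
C3: sp ✓
C4: sp2
C5: sp2
C6: sp ✓
C7: sp ✓
C8: sp ✓
C9: sp ✓
6 carbons are sp.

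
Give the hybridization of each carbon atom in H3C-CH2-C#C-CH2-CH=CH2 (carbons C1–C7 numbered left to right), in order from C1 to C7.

C1 sp3, C2 sp3, C3 sp, C4 sp, C5 sp3, C6 sp2, C7 sp2

C1: 4 σ bonds — 4 electron domains, sp3.
C2: 4 σ bonds; 4 regions of electron density → sp3.
C3: 2 σ bonds, plus two π bonds; 2 regions of electron density → sp.
C4 (2 σ bonds, plus two π bonds) has steric number 2: sp.
C5 is sp3: 4 σ bonds, 4 electron-density regions.
C6: 3 σ bonds, plus one π bond; 3 regions of electron density → sp2.
C7: 3 σ bonds, plus one π bond — 3 electron domains, sp2.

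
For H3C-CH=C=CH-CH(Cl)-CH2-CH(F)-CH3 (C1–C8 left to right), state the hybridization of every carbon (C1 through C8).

C1 (4 σ bonds) has steric number 4: sp3.
C2 carries 3 σ bonds, plus one π bond, giving a steric number of 3, so it is sp2.
C3: 2 σ bonds, plus two π bonds; 2 regions of electron density → sp.
C4 is sp2: 3 σ bonds, plus one π bond, 3 electron-density regions.
C5: 4 σ bonds — 4 electron domains, sp3.
C6 — 4 σ bonds. Steric number 4, so sp3.
C7 is sp3: 4 σ bonds, 4 electron-density regions.
C8: 4 σ bonds — 4 electron domains, sp3.

C1 sp3, C2 sp2, C3 sp, C4 sp2, C5 sp3, C6 sp3, C7 sp3, C8 sp3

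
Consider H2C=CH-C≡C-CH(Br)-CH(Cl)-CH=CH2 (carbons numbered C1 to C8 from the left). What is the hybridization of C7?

sp^2

C7 has 3 σ bonds, plus one π bond: steric number 3 → sp2.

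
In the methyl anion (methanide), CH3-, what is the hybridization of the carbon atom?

Three σ bonds + one lone pair = steric number 4 → sp3, pyramidal.

sp3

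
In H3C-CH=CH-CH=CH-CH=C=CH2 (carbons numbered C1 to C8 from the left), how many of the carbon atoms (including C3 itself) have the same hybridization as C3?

6

C3 is sp2 (one π bond).
C1: sp3
C2: sp2 ✓
C3: sp2 ✓
C4: sp2 ✓
C5: sp2 ✓
C6: sp2 ✓
C7: sp
C8: sp2 ✓
6 carbons are sp2.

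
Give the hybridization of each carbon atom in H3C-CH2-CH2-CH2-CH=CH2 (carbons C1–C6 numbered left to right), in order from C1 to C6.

C1 — 4 σ bonds. Steric number 4, so sp3.
C2 carries 4 σ bonds, giving a steric number of 4, so it is sp3.
C3 is sp3: 4 σ bonds, 4 electron-density regions.
C4 has 4 σ bonds: steric number 4 → sp3.
C5: 3 σ bonds, plus one π bond; 3 regions of electron density → sp2.
C6 (3 σ bonds, plus one π bond) has steric number 3: sp2.

C1 sp3, C2 sp3, C3 sp3, C4 sp3, C5 sp2, C6 sp2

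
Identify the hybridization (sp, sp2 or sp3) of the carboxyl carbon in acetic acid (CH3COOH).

The carboxyl carbon is sp2: 3 σ bonds, plus one π bond, 3 electron-density regions.

sp^2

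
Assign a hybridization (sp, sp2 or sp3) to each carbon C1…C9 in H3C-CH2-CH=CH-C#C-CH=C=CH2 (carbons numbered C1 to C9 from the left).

C1: 4 σ bonds; 4 regions of electron density → sp3.
C2 carries 4 σ bonds, giving a steric number of 4, so it is sp3.
C3 is sp2: 3 σ bonds, plus one π bond, 3 electron-density regions.
C4: 3 σ bonds, plus one π bond — 3 electron domains, sp2.
C5: 2 σ bonds, plus two π bonds; 2 regions of electron density → sp.
C6: 2 σ bonds, plus two π bonds; 2 regions of electron density → sp.
C7: 3 σ bonds, plus one π bond — 3 electron domains, sp2.
C8: 2 σ bonds, plus two π bonds — 2 electron domains, sp.
C9 (3 σ bonds, plus one π bond) has steric number 3: sp2.

C1 sp3, C2 sp3, C3 sp2, C4 sp2, C5 sp, C6 sp, C7 sp2, C8 sp, C9 sp2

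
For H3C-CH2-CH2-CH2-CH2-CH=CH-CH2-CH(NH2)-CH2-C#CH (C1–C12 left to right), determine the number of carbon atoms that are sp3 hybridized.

8

C1: sp3 ✓
C2: sp3 ✓
C3: sp3 ✓
C4: sp3 ✓
C5: sp3 ✓
C6: sp2
C7: sp2
C8: sp3 ✓
C9: sp3 ✓
C10: sp3 ✓
C11: sp
C12: sp
C1, C2, C3, C4, C5, C8, C9, C10 → 8 sp3 carbons.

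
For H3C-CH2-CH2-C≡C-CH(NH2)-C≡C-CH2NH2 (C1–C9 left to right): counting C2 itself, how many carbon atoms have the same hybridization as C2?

C2 is sp3 (only σ bonds).
C1: sp3 ✓
C2: sp3 ✓
C3: sp3 ✓
C4: sp
C5: sp
C6: sp3 ✓
C7: sp
C8: sp
C9: sp3 ✓
5 carbons are sp3.

5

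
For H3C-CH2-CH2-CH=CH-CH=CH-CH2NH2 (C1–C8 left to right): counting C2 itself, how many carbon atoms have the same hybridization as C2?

4

C2 is sp3 (only σ bonds).
C1: sp3 ✓
C2: sp3 ✓
C3: sp3 ✓
C4: sp2
C5: sp2
C6: sp2
C7: sp2
C8: sp3 ✓
4 carbons are sp3.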